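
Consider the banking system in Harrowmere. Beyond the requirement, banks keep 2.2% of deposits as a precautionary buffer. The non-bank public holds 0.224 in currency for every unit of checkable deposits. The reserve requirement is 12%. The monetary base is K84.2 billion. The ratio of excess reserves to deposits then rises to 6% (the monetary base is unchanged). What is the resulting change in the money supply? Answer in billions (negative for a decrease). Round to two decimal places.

-26.49 billion

Initially m₁ = (1 + 0.224) / (0.12 + 0.022 + 0.224) ≈ 3.34426, so M₁ = 3.34426 × 84.2 ≈ 281.5867 billion.
After the change m₂ = (1 + 0.224) / (0.12 + 0.06 + 0.224) ≈ 3.02970, so M₂ = 3.02970 × 84.2 ≈ 255.1007 billion.
ΔM = M₂ − M₁ = 255.1007 − 281.5867 = -26.486 billion.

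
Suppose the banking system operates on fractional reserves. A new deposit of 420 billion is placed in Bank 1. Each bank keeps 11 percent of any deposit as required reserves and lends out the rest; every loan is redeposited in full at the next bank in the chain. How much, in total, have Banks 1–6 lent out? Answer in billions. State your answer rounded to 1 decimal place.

Bank i lends (1 − rr)^i of the original deposit: Bank 1 lends 420·0.8900 = 373.8000, Bank 2 lends 420·0.8900² = 332.6820, and so on.
Summing a geometric series: total = 420·[0.8900·(1 − 0.8900^6) / (1 − 0.8900)] ≈ 1709.3490 billion.

1709.3 billion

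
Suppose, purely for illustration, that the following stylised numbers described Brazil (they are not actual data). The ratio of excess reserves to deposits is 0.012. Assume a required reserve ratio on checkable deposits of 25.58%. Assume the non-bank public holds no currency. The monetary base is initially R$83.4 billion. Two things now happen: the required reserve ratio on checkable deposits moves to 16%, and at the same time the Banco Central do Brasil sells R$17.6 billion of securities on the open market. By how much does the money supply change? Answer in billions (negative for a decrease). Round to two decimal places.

R$71.13 billion

Before: m₁ = 1 / (0.2558 + 0.012) ≈ 3.73413, MB₁ = 83.4, so M₁ = 3.73413 × 83.4 ≈ 311.4264 billion.
After: m₂ = 1 / (0.16 + 0.012) ≈ 5.81395, MB₂ = 83.4 − 17.6 = 65.8, so M₂ = 5.81395 × 65.8 ≈ 382.5579 billion.
ΔM = M₂ − M₁ = 382.5579 − 311.4264 = 71.1315 billion.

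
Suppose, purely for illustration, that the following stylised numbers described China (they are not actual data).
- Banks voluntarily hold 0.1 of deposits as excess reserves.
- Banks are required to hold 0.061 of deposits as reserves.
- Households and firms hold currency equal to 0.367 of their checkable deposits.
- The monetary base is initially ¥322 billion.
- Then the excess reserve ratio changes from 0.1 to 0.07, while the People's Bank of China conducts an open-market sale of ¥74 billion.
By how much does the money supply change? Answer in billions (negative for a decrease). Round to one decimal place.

-152.9 billion

Before: m₁ = (1 + 0.367) / (0.061 + 0.1 + 0.367) ≈ 2.58902, MB₁ = 322, so M₁ = 2.58902 × 322 ≈ 833.6644 billion.
After: m₂ = (1 + 0.367) / (0.061 + 0.07 + 0.367) ≈ 2.74498, MB₂ = 322 − 74 = 248, so M₂ = 2.74498 × 248 ≈ 680.755 billion.
ΔM = M₂ − M₁ = 680.755 − 833.6644 = -152.9094 billion.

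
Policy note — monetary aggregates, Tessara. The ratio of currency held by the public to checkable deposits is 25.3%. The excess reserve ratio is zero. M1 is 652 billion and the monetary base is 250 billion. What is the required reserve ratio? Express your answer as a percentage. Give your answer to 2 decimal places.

22.74%

Using m = M/MB = 652/250 = 2.608000. Since m = (1 + c)/(c + rr + e), the denominator satisfies c + rr + e = (1 + c)/m = (1 + 0.253) / 2.608000 ≈ 0.480445.
With c = 0.253 and e = 0, the required reserve ratio is 0.480445 − 0.253 − 0 = 0.227445.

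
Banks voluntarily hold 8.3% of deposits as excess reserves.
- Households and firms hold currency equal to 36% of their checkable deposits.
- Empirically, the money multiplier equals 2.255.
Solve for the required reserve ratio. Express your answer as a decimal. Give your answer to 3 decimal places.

Using m = 2.255. Since m = (1 + c)/(c + rr + e), the denominator satisfies c + rr + e = (1 + c)/m = (1 + 0.36) / 2.255 ≈ 0.603104.
With c = 0.36 and e = 0.083, the required reserve ratio is 0.603104 − 0.36 − 0.083 = 0.160104.

0.160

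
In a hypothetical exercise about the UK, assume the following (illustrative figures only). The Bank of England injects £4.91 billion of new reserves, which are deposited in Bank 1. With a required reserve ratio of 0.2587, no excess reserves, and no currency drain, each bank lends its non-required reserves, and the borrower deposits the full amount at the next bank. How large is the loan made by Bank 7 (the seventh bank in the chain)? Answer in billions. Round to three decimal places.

Each bank lends a fraction (1 − rr) = 0.7413 of the deposit it receives, so Bank 7 receives 4.91·0.7413^6 and lends 4.91·0.7413^7 ≈ 0.6040 billion.

£0.604 billion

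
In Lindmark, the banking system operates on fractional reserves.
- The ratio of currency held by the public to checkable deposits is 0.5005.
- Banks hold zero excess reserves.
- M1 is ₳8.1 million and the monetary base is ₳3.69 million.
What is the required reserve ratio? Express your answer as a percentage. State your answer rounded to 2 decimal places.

Using m = M/MB = 8.1/3.69 ≈ 2.195122. Since m = (1 + c)/(c + rr + e), the denominator satisfies c + rr + e = (1 + c)/m = (1 + 0.5005) / 2.195122 ≈ 0.683561.
With c = 0.5005 and e = 0, the required reserve ratio is 0.683561 − 0.5005 − 0 = 0.183061.

18.31%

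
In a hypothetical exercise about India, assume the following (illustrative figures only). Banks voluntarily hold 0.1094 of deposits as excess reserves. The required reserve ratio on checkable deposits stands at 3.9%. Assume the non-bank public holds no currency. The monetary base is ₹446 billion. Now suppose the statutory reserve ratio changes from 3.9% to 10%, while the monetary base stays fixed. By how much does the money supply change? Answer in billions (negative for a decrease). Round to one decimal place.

Initially m₁ = 1 / (0.039 + 0.1094) ≈ 6.73854, so M₁ = 6.73854 × 446 ≈ 3005.3888 billion.
After the change m₂ = 1 / (0.1 + 0.1094) ≈ 4.77555, so M₂ = 4.77555 × 446 = 2129.8953 billion.
ΔM = M₂ − M₁ = 2129.8953 − 3005.3888 = -875.4935 billion.

-875.5 billion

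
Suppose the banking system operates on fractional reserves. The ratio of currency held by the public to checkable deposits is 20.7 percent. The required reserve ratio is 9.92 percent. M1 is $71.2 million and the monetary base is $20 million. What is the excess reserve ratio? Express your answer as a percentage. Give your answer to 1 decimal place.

Using m = M/MB = 71.2/20 = 3.560000. Since m = (1 + c)/(c + rr + e), the denominator satisfies c + rr + e = (1 + c)/m = (1 + 0.207) / 3.560000 ≈ 0.339045.
With c = 0.207 and rr = 0.0992, the excess reserve ratio is 0.339045 − 0.207 − 0.0992 = 0.032845.

3.3%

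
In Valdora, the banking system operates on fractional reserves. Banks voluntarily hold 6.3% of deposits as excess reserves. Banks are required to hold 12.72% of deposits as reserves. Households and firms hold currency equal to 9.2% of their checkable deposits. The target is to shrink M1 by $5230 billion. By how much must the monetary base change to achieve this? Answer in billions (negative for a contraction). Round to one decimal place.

-1351.6 billion

The money multiplier is m = (1 + c) / (rr + e + c) = (1 + 0.092) / (0.1272 + 0.063 + 0.092) ≈ 3.869596.
ΔMB = ΔM / m = (−5230) / 3.869596 ≈ -1351.5623 billion.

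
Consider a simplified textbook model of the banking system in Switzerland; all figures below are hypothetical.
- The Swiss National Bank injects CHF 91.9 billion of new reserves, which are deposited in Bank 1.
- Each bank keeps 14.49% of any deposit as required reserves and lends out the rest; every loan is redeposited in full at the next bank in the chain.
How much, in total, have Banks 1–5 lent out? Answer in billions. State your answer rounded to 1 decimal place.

Bank i lends (1 − rr)^i of the original deposit: Bank 1 lends 91.9·0.8551 ≈ 78.5837, Bank 2 lends 91.9·0.8551² ≈ 67.1969, and so on.
Summing a geometric series: total = 91.9·[0.8551·(1 − 0.8551^5) / (1 − 0.8551)] ≈ 294.3894 billion.

CHF 294.4 billion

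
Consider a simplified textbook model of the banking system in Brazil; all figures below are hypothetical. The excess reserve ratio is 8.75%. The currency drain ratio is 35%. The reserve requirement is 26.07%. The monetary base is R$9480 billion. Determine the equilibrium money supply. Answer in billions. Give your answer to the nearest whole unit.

R$18330 billion

The money multiplier is m = (1 + c) / (rr + e + c) = (1 + 0.35) / (0.2607 + 0.0875 + 0.35) ≈ 1.93354.
So M = m × MB = 1.93354 × 9480 = 18329.9592 billion.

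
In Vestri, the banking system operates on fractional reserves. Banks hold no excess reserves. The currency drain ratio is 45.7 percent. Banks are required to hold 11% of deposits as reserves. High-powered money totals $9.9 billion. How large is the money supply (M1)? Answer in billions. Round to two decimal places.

The money multiplier is m = (1 + c) / (rr + c) = (1 + 0.457) / (0.11 + 0.457) ≈ 2.5697.
So M = m × MB = 2.5697 × 9.9 ≈ 25.44 billion.

$25.44 billion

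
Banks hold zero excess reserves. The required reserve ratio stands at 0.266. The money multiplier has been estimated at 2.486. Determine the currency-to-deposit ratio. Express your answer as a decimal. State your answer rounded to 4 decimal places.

Using m = 2.486. From m = (1 + c)/(c + rr + e), rearranging gives 1 + c = m·(c + rr + e), so c·(1 − m) = m·(rr + e) − 1.
Hence c = [m·(rr + e) − 1]/(1 − m) = [2.486 × (0.266 + 0) − 1] / (1 − 2.486) ≈ 0.227943.

0.2279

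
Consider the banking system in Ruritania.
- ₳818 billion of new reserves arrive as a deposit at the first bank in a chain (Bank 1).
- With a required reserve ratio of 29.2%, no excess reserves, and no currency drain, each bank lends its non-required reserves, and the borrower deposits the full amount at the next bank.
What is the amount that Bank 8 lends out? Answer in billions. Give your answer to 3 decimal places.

Each bank lends a fraction (1 − rr) = 0.7080 of the deposit it receives, so Bank 8 receives 818·0.7080^7 and lends 818·0.7080^8 ≈ 51.6439 billion.

₳51.644 billion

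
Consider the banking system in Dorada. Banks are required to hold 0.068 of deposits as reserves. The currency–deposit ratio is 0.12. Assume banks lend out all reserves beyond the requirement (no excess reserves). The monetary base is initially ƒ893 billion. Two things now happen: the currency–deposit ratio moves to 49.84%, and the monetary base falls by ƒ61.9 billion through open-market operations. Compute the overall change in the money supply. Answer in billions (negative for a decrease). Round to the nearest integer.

Before: m₁ = (1 + 0.12) / (0.068 + 0.12) ≈ 5.9574, MB₁ = 893, so M₁ = 5.9574 × 893 = 5319.9582 billion.
After: m₂ = (1 + 0.4984) / (0.068 + 0.4984) ≈ 2.6455, MB₂ = 893 − 61.9 = 831.1, so M₂ = 2.6455 × 831.1 ≈ 2198.6751 billion.
ΔM = M₂ − M₁ = 2198.6751 − 5319.9582 = -3121.2831 billion.

-3121 billion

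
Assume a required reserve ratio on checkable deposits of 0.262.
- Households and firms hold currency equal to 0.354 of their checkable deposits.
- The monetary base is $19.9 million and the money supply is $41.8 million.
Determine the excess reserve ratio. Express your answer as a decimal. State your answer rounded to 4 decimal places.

0.0286

Using m = M/MB = 41.8/19.9 ≈ 2.100503. Since m = (1 + c)/(c + rr + e), the denominator satisfies c + rr + e = (1 + c)/m = (1 + 0.354) / 2.100503 ≈ 0.644608.
With c = 0.354 and rr = 0.262, the excess reserve ratio is 0.644608 − 0.354 − 0.262 = 0.028608.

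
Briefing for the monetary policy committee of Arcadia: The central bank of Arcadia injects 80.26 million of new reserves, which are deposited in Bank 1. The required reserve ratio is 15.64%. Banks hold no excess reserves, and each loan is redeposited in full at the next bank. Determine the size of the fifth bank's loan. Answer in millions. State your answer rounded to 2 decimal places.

34.29 million

Each bank lends a fraction (1 − rr) = 0.8436 of the deposit it receives, so Bank 5 receives 80.26·0.8436^4 and lends 80.26·0.8436^5 ≈ 34.2911 million.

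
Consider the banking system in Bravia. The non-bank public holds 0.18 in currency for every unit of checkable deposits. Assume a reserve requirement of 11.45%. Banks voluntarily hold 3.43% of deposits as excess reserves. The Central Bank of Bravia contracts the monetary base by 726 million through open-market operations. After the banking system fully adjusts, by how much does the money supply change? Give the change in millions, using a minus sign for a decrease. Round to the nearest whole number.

The money multiplier is m = (1 + c) / (rr + e + c) = (1 + 0.18) / (0.1145 + 0.0343 + 0.18) ≈ 3.5888.
The sale removes 726 million of base, so ΔM = m × ΔMB = 3.5888 × (−726) = -2605.4688 million.

-2605 million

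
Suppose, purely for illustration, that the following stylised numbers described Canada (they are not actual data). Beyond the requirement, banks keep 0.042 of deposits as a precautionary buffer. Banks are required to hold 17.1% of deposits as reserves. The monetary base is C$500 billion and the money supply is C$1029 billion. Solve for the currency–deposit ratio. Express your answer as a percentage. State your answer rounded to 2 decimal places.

Using m = M/MB = 1029/500 = 2.058000. From m = (1 + c)/(c + rr + e), rearranging gives 1 + c = m·(c + rr + e), so c·(1 − m) = m·(rr + e) − 1.
Hence c = [m·(rr + e) − 1]/(1 − m) = [2.058000 × (0.171 + 0.042) − 1] / (1 − 2.058000) ≈ 0.530856.

53.09%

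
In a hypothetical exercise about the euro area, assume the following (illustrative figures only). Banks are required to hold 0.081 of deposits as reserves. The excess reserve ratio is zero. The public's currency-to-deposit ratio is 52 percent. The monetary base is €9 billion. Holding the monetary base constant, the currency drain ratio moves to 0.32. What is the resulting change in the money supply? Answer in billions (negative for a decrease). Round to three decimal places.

Initially m₁ = (1 + 0.52) / (0.081 + 0.52) ≈ 2.52912, so M₁ = 2.52912 × 9 ≈ 22.7621 billion.
After the change m₂ = (1 + 0.32) / (0.081 + 0.32) ≈ 3.29177, so M₂ = 3.29177 × 9 ≈ 29.6259 billion.
ΔM = M₂ − M₁ = 29.6259 − 22.7621 = 6.8638 billion.

€6.864 billion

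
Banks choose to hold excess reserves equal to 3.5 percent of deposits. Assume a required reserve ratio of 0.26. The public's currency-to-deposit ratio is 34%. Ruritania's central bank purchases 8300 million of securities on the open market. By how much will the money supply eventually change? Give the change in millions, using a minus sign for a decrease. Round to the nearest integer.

17515 million

The money multiplier is m = (1 + c) / (rr + e + c) = (1 + 0.34) / (0.26 + 0.035 + 0.34) ≈ 2.11024.
The purchase adds 8300 million of base, so ΔM = m × ΔMB = 2.11024 × (+8300) = 17514.992 million.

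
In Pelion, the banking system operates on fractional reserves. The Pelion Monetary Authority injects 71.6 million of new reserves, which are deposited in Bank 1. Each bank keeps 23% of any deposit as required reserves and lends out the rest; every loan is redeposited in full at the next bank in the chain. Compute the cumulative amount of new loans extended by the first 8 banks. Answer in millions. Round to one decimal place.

210.1 million

Bank i lends (1 − rr)^i of the original deposit: Bank 1 lends 71.6·0.7700 = 55.1320, Bank 2 lends 71.6·0.7700² ≈ 42.4516, and so on.
Summing a geometric series: total = 71.6·[0.7700·(1 − 0.7700^8) / (1 − 0.7700)] ≈ 210.0832 million.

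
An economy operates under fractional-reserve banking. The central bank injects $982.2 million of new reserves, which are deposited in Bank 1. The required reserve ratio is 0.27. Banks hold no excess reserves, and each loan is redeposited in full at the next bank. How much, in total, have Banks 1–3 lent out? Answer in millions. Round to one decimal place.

Bank i lends (1 − rr)^i of the original deposit: Bank 1 lends 982.2·0.7300 = 717.0060, Bank 2 lends 982.2·0.7300² ≈ 523.4144, and so on.
Summing a geometric series: total = 982.2·[0.7300·(1 − 0.7300^3) / (1 − 0.7300)] ≈ 1622.5129 million.

$1622.5 million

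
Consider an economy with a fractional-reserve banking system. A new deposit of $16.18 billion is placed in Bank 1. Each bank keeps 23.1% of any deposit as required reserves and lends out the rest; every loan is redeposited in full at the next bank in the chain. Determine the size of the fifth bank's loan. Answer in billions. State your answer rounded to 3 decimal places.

Each bank lends a fraction (1 − rr) = 0.7690 of the deposit it receives, so Bank 5 receives 16.18·0.7690^4 and lends 16.18·0.7690^5 ≈ 4.3512 billion.

$4.351 billion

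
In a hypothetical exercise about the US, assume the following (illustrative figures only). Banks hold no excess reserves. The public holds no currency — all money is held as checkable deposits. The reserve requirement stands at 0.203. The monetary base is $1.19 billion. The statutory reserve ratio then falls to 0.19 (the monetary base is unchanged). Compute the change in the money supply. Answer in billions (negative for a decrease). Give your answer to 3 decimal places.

Initially m₁ = 1 / (0.203) ≈ 4.92611, so M₁ = 4.92611 × 1.19 ≈ 5.8621 billion.
After the change m₂ = 1 / (0.19) ≈ 5.26316, so M₂ = 5.26316 × 1.19 ≈ 6.2632 billion.
ΔM = M₂ − M₁ = 6.2632 − 5.8621 = 0.4011 billion.

$0.401 billion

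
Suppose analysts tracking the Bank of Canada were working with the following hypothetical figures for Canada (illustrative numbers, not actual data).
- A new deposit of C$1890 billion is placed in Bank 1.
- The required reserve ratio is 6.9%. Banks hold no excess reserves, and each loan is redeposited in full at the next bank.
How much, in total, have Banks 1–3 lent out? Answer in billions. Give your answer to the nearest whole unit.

Bank i lends (1 − rr)^i of the original deposit: Bank 1 lends 1890·0.9310 = 1759.5900, Bank 2 lends 1890·0.9310² ≈ 1638.1783, and so on.
Summing a geometric series: total = 1890·[0.9310·(1 − 0.9310^3) / (1 − 0.9310)] ≈ 4922.9123 billion.

C$4923 billion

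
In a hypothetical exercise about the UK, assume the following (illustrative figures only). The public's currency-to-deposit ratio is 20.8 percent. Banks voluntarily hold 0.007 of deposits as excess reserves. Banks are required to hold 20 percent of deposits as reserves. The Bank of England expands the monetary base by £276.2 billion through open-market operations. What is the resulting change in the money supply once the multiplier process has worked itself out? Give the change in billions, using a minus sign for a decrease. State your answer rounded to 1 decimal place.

The money multiplier is m = (1 + c) / (rr + e + c) = (1 + 0.208) / (0.2 + 0.007 + 0.208) ≈ 2.91084.
The purchase adds 276.2 billion of base, so ΔM = m × ΔMB = 2.91084 × (+276.2) ≈ 803.974 billion.

£804.0 billion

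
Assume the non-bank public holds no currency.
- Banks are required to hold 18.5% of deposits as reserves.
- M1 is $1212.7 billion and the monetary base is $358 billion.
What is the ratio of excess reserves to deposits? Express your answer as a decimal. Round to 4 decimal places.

0.1102

Using m = M/MB = 1212.7/358 ≈ 3.387430. Since m = (1 + c)/(c + rr + e), the denominator satisfies c + rr + e = (1 + c)/m = (1 + 0) / 3.387430 ≈ 0.295209.
With c = 0 and rr = 0.185, the ratio of excess reserves to deposits is 0.295209 − 0 − 0.185 = 0.110209.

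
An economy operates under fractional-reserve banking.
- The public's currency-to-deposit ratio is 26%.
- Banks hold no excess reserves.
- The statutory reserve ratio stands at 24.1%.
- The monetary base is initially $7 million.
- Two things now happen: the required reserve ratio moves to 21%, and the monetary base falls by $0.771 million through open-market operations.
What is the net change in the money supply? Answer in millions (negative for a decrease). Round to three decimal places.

-0.906 million

Before: m₁ = (1 + 0.26) / (0.241 + 0.26) ≈ 2.51497, MB₁ = 7, so M₁ = 2.51497 × 7 ≈ 17.6048 million.
After: m₂ = (1 + 0.26) / (0.21 + 0.26) ≈ 2.68085, MB₂ = 7 − 0.771 = 6.229, so M₂ = 2.68085 × 6.229 ≈ 16.699 million.
ΔM = M₂ − M₁ = 16.699 − 17.6048 = -0.9058 million.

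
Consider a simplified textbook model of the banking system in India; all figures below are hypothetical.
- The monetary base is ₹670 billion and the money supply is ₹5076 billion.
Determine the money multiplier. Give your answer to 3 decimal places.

7.576

The money multiplier is m = M / MB = 5076 / 670 ≈ 7.57612.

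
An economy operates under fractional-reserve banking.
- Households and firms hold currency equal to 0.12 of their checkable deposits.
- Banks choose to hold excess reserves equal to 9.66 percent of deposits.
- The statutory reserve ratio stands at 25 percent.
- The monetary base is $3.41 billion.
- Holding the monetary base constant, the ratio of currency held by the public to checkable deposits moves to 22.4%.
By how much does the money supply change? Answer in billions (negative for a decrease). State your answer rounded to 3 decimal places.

Initially m₁ = (1 + 0.12) / (0.25 + 0.0966 + 0.12) ≈ 2.40034, so M₁ = 2.40034 × 3.41 ≈ 8.1852 billion.
After the change m₂ = (1 + 0.224) / (0.25 + 0.0966 + 0.224) ≈ 2.14511, so M₂ = 2.14511 × 3.41 ≈ 7.3148 billion.
ΔM = M₂ − M₁ = 7.3148 − 8.1852 = -0.8704 billion.

-0.870 billion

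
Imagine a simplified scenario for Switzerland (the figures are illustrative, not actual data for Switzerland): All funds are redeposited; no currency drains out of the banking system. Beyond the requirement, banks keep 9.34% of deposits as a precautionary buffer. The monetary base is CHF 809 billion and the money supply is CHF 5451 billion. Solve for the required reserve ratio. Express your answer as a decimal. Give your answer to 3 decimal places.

Using m = M/MB = 5451/809 ≈ 6.737948. Since m = (1 + c)/(c + rr + e), the denominator satisfies c + rr + e = (1 + c)/m = (1 + 0) / 6.737948 ≈ 0.148413.
With c = 0 and e = 0.0934, the required reserve ratio is 0.148413 − 0 − 0.0934 = 0.055013.

0.055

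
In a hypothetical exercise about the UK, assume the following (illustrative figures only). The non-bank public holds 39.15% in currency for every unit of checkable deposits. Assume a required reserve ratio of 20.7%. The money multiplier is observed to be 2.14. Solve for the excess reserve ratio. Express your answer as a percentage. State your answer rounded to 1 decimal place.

Using m = 2.14. Since m = (1 + c)/(c + rr + e), the denominator satisfies c + rr + e = (1 + c)/m = (1 + 0.3915) / 2.14 ≈ 0.650234.
With c = 0.3915 and rr = 0.207, the excess reserve ratio is 0.650234 − 0.3915 − 0.207 = 0.051734.

5.2%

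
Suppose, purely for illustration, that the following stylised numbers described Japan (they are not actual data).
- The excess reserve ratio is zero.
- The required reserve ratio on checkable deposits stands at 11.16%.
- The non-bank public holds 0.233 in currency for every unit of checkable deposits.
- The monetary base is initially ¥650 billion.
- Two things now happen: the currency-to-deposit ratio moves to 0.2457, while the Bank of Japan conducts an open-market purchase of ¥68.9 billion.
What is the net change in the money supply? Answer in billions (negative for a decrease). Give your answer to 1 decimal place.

Before: m₁ = (1 + 0.233) / (0.1116 + 0.233) ≈ 3.57806, MB₁ = 650, so M₁ = 3.57806 × 650 = 2325.739 billion.
After: m₂ = (1 + 0.2457) / (0.1116 + 0.2457) ≈ 3.48643, MB₂ = 650 + 68.9 = 718.9, so M₂ = 3.48643 × 718.9 ≈ 2506.3945 billion.
ΔM = M₂ − M₁ = 2506.3945 − 2325.739 = 180.6555 billion.

¥180.7 billion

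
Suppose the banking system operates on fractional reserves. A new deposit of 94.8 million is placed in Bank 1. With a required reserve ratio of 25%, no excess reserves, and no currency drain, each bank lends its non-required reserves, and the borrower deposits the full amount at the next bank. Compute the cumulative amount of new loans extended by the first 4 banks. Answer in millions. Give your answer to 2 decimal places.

Bank i lends (1 − rr)^i of the original deposit: Bank 1 lends 94.8·0.7500 = 71.1000, Bank 2 lends 94.8·0.7500² = 53.3250, and so on.
Summing a geometric series: total = 94.8·[0.7500·(1 − 0.7500^4) / (1 − 0.7500)] ≈ 194.4141 million.

194.41 million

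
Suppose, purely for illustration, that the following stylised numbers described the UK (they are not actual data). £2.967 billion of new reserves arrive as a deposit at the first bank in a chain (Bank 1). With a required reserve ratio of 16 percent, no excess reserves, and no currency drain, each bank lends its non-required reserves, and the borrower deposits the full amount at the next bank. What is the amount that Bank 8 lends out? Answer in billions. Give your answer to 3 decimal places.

Each bank lends a fraction (1 − rr) = 0.8400 of the deposit it receives, so Bank 8 receives 2.967·0.8400^7 and lends 2.967·0.8400^8 ≈ 0.7354 billion.

£0.735 billion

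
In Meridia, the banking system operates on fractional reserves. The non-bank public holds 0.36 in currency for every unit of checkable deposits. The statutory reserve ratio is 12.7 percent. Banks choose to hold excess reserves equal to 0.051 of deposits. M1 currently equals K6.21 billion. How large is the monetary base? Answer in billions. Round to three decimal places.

K2.457 billion

The money multiplier is m = (1 + c) / (rr + e + c) = (1 + 0.36) / (0.127 + 0.051 + 0.36) ≈ 2.52788.
MB = M / m = 6.21 / 2.52788 ≈ 2.4566 billion.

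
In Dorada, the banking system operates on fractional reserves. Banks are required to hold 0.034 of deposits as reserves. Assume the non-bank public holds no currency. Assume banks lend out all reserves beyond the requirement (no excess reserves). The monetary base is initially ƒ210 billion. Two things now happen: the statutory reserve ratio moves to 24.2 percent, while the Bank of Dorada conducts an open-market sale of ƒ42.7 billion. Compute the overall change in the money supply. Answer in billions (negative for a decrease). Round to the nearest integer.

Before: m₁ = 1 / (0.034) ≈ 29.4118, MB₁ = 210, so M₁ = 29.4118 × 210 = 6176.478 billion.
After: m₂ = 1 / (0.242) ≈ 4.1322, MB₂ = 210 − 42.7 = 167.3, so M₂ = 4.1322 × 167.3 ≈ 691.3171 billion.
ΔM = M₂ − M₁ = 691.3171 − 6176.478 = -5485.1609 billion.

-5485 billion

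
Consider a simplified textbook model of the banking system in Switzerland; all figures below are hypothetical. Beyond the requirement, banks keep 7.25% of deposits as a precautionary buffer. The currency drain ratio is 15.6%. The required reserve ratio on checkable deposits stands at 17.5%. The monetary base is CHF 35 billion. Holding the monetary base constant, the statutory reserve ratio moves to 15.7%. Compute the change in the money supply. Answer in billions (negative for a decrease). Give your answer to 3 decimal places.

Initially m₁ = (1 + 0.156) / (0.175 + 0.0725 + 0.156) ≈ 2.864932, so M₁ = 2.864932 × 35 ≈ 100.2726 billion.
After the change m₂ = (1 + 0.156) / (0.157 + 0.0725 + 0.156) ≈ 2.998703, so M₂ = 2.998703 × 35 ≈ 104.9546 billion.
ΔM = M₂ − M₁ = 104.9546 − 100.2726 = 4.682 billion.

CHF 4.682 billion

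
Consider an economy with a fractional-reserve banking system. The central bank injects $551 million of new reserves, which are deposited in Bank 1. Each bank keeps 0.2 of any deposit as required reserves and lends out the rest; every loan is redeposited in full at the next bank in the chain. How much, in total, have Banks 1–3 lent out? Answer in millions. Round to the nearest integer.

Bank i lends (1 − rr)^i of the original deposit: Bank 1 lends 551·0.8000 = 440.8000, Bank 2 lends 551·0.8000² = 352.6400, and so on.
Summing a geometric series: total = 551·[0.8000·(1 − 0.8000^3) / (1 − 0.8000)] = 1075.5520 million.

$1076 million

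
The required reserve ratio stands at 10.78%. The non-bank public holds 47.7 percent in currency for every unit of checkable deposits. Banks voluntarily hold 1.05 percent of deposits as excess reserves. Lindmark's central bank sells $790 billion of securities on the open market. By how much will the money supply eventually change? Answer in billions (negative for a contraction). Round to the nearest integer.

The money multiplier is m = (1 + c) / (rr + e + c) = (1 + 0.477) / (0.1078 + 0.0105 + 0.477) ≈ 2.4811.
The sale removes 790 billion of base, so ΔM = m × ΔMB = 2.4811 × (−790) = -1960.069 billion.

-1960 billion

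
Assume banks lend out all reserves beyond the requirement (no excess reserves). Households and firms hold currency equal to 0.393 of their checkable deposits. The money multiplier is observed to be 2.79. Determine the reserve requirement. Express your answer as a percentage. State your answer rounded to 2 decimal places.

10.63%

Using m = 2.79. Since m = (1 + c)/(c + rr + e), the denominator satisfies c + rr + e = (1 + c)/m = (1 + 0.393) / 2.79 ≈ 0.499283.
With c = 0.393 and e = 0, the reserve requirement is 0.499283 − 0.393 − 0 = 0.106283.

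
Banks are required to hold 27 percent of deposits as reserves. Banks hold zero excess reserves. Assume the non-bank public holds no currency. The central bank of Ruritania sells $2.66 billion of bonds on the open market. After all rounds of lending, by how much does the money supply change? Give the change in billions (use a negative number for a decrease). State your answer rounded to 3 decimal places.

The simple money multiplier is m = 1/rr = 1/0.27 ≈ 3.70370.
An open-market sale reduces the monetary base by 2.66 billion, so ΔM = m × ΔMB = 3.70370 × (−2.66) ≈ -9.8518 billion.

-9.852 billion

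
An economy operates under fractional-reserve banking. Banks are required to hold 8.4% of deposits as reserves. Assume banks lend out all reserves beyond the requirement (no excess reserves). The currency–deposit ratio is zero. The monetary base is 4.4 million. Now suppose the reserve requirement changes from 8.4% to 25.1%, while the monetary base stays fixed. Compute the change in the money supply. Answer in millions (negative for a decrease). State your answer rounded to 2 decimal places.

-34.85 million

Initially m₁ = 1 / (0.084) ≈ 11.9048, so M₁ = 11.9048 × 4.4 ≈ 52.3811 million.
After the change m₂ = 1 / (0.251) ≈ 3.9841, so M₂ = 3.9841 × 4.4 ≈ 17.53 million.
ΔM = M₂ − M₁ = 17.53 − 52.3811 = -34.8511 million.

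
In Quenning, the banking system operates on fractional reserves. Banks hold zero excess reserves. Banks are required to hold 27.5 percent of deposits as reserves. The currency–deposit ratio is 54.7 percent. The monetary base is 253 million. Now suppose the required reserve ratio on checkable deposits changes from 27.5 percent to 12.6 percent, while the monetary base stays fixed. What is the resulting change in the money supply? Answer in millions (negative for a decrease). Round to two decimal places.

105.42 million

Initially m₁ = (1 + 0.547) / (0.275 + 0.547) ≈ 1.881995, so M₁ = 1.881995 × 253 ≈ 476.1447 million.
After the change m₂ = (1 + 0.547) / (0.126 + 0.547) ≈ 2.298663, so M₂ = 2.298663 × 253 ≈ 581.5617 million.
ΔM = M₂ − M₁ = 581.5617 − 476.1447 = 105.417 million.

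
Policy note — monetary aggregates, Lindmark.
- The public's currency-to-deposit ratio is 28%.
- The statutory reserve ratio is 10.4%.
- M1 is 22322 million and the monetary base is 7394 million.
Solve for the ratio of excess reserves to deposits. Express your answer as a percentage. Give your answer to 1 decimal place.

4.0%

Using m = M/MB = 22322/7394 ≈ 3.018934. Since m = (1 + c)/(c + rr + e), the denominator satisfies c + rr + e = (1 + c)/m = (1 + 0.28) / 3.018934 ≈ 0.423991.
With c = 0.28 and rr = 0.104, the ratio of excess reserves to deposits is 0.423991 − 0.28 − 0.104 = 0.039991.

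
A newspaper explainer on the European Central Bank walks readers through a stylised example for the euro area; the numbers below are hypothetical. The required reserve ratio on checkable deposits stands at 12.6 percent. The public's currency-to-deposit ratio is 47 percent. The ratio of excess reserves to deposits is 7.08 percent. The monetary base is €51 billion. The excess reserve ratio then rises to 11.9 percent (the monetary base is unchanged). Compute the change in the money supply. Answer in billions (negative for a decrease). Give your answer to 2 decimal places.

-7.58 billion

Initially m₁ = (1 + 0.47) / (0.126 + 0.0708 + 0.47) ≈ 2.20456, so M₁ = 2.20456 × 51 ≈ 112.4326 billion.
After the change m₂ = (1 + 0.47) / (0.126 + 0.119 + 0.47) ≈ 2.05594, so M₂ = 2.05594 × 51 ≈ 104.8529 billion.
ΔM = M₂ − M₁ = 104.8529 − 112.4326 = -7.5797 billion.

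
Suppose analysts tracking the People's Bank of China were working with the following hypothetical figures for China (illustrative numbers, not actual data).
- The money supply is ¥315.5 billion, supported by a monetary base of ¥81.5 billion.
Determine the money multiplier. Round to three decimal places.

The money multiplier is m = M / MB = 315.5 / 81.5 ≈ 3.87117.

3.871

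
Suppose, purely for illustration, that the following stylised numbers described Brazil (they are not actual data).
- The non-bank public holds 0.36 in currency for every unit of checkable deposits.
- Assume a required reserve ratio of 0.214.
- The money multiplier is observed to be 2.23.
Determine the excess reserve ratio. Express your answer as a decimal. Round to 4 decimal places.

Using m = 2.23. Since m = (1 + c)/(c + rr + e), the denominator satisfies c + rr + e = (1 + c)/m = (1 + 0.36) / 2.23 ≈ 0.609865.
With c = 0.36 and rr = 0.214, the excess reserve ratio is 0.609865 − 0.36 − 0.214 = 0.035865.

0.0359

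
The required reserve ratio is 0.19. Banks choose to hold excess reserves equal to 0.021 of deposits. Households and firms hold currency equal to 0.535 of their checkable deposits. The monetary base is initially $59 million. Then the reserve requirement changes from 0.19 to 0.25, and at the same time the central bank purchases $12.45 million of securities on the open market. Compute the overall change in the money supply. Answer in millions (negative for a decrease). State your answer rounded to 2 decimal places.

$14.67 million

Before: m₁ = (1 + 0.535) / (0.19 + 0.021 + 0.535) ≈ 2.05764, MB₁ = 59, so M₁ = 2.05764 × 59 ≈ 121.4008 million.
After: m₂ = (1 + 0.535) / (0.25 + 0.021 + 0.535) ≈ 1.90447, MB₂ = 59 + 12.45 = 71.45, so M₂ = 1.90447 × 71.45 ≈ 136.0744 million.
ΔM = M₂ − M₁ = 136.0744 − 121.4008 = 14.6736 million.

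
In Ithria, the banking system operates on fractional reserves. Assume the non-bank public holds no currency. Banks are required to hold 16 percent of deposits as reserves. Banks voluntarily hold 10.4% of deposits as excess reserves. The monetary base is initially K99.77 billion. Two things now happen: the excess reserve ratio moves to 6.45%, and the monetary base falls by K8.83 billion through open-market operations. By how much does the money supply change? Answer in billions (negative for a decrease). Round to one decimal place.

Before: m₁ = 1 / (0.16 + 0.104) ≈ 3.7879, MB₁ = 99.77, so M₁ = 3.7879 × 99.77 ≈ 377.9188 billion.
After: m₂ = 1 / (0.16 + 0.0645) ≈ 4.4543, MB₂ = 99.77 − 8.83 = 90.94, so M₂ = 4.4543 × 90.94 ≈ 405.074 billion.
ΔM = M₂ − M₁ = 405.074 − 377.9188 = 27.1552 billion.

K27.2 billion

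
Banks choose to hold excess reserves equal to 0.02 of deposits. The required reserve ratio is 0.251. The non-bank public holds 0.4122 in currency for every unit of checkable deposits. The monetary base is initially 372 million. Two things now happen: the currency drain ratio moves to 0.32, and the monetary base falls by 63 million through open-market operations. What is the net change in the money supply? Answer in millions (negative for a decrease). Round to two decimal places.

-78.79 million

Before: m₁ = (1 + 0.4122) / (0.251 + 0.02 + 0.4122) ≈ 2.067037, MB₁ = 372, so M₁ = 2.067037 × 372 ≈ 768.9378 million.
After: m₂ = (1 + 0.32) / (0.251 + 0.02 + 0.32) ≈ 2.233503, MB₂ = 372 − 63 = 309, so M₂ = 2.233503 × 309 ≈ 690.1524 million.
ΔM = M₂ − M₁ = 690.1524 − 768.9378 = -78.7854 million.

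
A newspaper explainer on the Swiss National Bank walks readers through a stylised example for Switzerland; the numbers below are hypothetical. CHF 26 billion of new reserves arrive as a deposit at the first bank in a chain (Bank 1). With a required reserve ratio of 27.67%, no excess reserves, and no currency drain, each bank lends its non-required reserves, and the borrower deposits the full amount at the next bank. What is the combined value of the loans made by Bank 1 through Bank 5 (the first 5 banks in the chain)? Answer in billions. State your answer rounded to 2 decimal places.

Bank i lends (1 − rr)^i of the original deposit: Bank 1 lends 26·0.7233 = 18.8058, Bank 2 lends 26·0.7233² ≈ 13.6022, and so on.
Summing a geometric series: total = 26·[0.7233·(1 − 0.7233^5) / (1 − 0.7233)] ≈ 54.5099 billion.

CHF 54.51 billion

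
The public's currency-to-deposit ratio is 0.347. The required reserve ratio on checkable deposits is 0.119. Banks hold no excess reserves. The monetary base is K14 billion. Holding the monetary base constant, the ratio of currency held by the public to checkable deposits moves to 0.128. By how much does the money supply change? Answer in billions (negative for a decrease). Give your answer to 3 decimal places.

K23.467 billion

Initially m₁ = (1 + 0.347) / (0.119 + 0.347) ≈ 2.890558, so M₁ = 2.890558 × 14 ≈ 40.4678 billion.
After the change m₂ = (1 + 0.128) / (0.119 + 0.128) ≈ 4.566802, so M₂ = 4.566802 × 14 ≈ 63.9352 billion.
ΔM = M₂ − M₁ = 63.9352 − 40.4678 = 23.4674 billion.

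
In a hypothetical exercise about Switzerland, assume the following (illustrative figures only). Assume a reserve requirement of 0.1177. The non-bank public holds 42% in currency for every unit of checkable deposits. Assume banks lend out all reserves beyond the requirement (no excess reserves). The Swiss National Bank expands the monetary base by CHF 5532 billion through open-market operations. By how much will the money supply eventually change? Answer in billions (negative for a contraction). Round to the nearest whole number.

The money multiplier is m = (1 + c) / (rr + c) = (1 + 0.42) / (0.1177 + 0.42) ≈ 2.64088.
The purchase adds 5532 billion of base, so ΔM = m × ΔMB = 2.64088 × (+5532) ≈ 14609.3482 billion.

CHF 14609 billion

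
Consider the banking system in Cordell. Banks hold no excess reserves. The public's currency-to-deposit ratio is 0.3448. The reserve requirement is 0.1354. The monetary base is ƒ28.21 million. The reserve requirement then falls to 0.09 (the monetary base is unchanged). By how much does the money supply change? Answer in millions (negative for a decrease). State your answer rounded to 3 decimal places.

Initially m₁ = (1 + 0.3448) / (0.1354 + 0.3448) ≈ 2.800500, so M₁ = 2.800500 × 28.21 ≈ 79.0021 million.
After the change m₂ = (1 + 0.3448) / (0.09 + 0.3448) ≈ 3.092916, so M₂ = 3.092916 × 28.21 ≈ 87.2512 million.
ΔM = M₂ − M₁ = 87.2512 − 79.0021 = 8.2491 million.

ƒ8.249 million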